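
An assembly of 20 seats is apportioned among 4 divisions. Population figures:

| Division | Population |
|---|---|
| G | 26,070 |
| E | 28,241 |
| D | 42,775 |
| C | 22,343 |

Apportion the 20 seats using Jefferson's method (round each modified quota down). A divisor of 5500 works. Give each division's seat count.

With modified divisor 5500: modified quotas G 4.740, E 5.135, D 7.777, C 4.062.
Rounding down: G 4, E 5, D 7, C 4 (total 20).

G 4; E 5; D 7; C 4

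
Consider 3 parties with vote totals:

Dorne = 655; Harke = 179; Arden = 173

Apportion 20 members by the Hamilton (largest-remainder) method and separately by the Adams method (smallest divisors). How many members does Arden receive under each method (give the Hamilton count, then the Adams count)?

3 and 4

Hamilton: Dorne 13, Harke 4, Arden 3.
Adams: Dorne 12, Harke 4, Arden 4.
Arden gets 3 under Hamilton and 4 under Adams.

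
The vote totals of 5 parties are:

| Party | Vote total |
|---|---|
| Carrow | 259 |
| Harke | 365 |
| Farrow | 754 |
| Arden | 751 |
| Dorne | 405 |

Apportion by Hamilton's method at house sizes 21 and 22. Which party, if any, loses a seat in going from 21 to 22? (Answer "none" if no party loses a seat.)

At 21 seats: Carrow 2, Harke 3, Farrow 6, Arden 6, Dorne 4.
At 22 seats: Carrow 2, Harke 3, Farrow 7, Arden 7, Dorne 3.
Dorne drops from 4 to 3.

Dorne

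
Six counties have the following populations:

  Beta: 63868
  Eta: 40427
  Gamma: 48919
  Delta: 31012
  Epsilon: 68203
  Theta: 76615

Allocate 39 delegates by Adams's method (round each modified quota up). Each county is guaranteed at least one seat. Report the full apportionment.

Beta 7, Eta 5, Gamma 6, Delta 4, Epsilon 8, Theta 9

Standard divisor 329044/39 ≈ 8437.026; standard quotas: Beta 7.570, Eta 4.792, Gamma 5.798, Delta 3.676, Epsilon 8.084, Theta 9.081.
Rounding up gives 8, 5, 6, 4, 9, 10 = 42 seats, so the divisor must be adjusted.
With modified divisor 9400: modified quotas Beta 6.794, Eta 4.301, Gamma 5.204, Delta 3.299, Epsilon 7.256, Theta 8.151.
Rounding up: Beta 7, Eta 5, Gamma 6, Delta 4, Epsilon 8, Theta 9 (total 39).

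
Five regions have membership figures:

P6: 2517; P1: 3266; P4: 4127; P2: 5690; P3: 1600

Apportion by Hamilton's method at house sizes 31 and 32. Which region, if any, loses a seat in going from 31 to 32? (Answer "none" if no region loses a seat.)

none

At 31 seats: P6 5, P1 6, P4 7, P2 10, P3 3.
At 32 seats: P6 5, P1 6, P4 8, P2 10, P3 3.
No region's allocation decreased.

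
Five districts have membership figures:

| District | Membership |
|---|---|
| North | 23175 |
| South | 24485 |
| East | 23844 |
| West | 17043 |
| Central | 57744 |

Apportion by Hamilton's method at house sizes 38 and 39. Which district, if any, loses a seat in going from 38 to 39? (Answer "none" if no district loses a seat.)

At 38 seats: North 6, South 6, East 6, West 5, Central 15.
At 39 seats: North 6, South 7, East 6, West 5, Central 15.
No district's allocation decreased.

none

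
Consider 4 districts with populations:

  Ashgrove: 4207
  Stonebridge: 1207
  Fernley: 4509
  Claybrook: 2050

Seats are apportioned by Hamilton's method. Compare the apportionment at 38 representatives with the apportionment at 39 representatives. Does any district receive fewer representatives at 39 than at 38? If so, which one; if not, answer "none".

Claybrook

At 38 seats: Ashgrove 13, Stonebridge 4, Fernley 14, Claybrook 7.
At 39 seats: Ashgrove 14, Stonebridge 4, Fernley 15, Claybrook 6.
Claybrook drops from 7 to 6.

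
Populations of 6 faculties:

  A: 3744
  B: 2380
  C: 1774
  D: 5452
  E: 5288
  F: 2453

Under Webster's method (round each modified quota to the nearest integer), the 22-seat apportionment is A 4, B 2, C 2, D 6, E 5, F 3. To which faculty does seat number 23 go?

Priority for the next seat is population ÷ (current seats + 0.5).
Priorities: A 832.000, B 952.000, C 709.600, D 838.769, E 961.455, F 700.857.
Highest priority: E.

E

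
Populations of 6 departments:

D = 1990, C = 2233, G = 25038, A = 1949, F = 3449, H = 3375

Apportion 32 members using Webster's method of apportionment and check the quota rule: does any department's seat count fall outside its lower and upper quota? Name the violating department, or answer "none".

G

Standard quotas: D 1.674, C 1.879, G 21.066, A 1.640, F 2.902, H 2.840.
Webster allocation: D 2, C 2, G 20, A 2, F 3, H 3.
G has quota 21.066 (lower 21, upper 22) but receives 20 — outside the quota interval.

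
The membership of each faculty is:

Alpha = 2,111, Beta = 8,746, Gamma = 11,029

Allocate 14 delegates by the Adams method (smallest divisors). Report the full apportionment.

Standard divisor 21886/14 ≈ 1563.286; standard quotas: Alpha 1.350, Beta 5.595, Gamma 7.055.
Rounding up gives 2, 6, 8 = 16 seats, so the divisor must be adjusted.
With modified divisor 1800: modified quotas Alpha 1.173, Beta 4.859, Gamma 6.127.
Rounding up: Alpha 2, Beta 5, Gamma 7 (total 14).

Alpha=2, Beta=5, Gamma=7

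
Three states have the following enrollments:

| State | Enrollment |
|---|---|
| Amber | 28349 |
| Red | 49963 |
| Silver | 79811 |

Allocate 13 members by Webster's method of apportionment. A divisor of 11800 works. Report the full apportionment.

With modified divisor 11800: modified quotas Amber 2.402, Red 4.234, Silver 6.764.
Rounding to the nearest integer: Amber 2, Red 4, Silver 7 (total 13).

Amber 2; Red 4; Silver 7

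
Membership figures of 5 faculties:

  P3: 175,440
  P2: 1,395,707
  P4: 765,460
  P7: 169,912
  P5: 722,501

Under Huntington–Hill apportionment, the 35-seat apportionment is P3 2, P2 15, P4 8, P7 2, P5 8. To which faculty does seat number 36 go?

P4

Priority for the next seat is population ÷ (√(s·(s+1))).
Priorities: P3 71623.080, P2 90092.499, P4 90210.326, P7 69366.284, P5 85147.559.
Highest priority: P4.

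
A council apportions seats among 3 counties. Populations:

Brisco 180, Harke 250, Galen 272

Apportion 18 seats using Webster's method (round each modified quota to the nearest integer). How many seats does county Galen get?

Standard divisor 702/18 ≈ 39; standard quotas: Brisco 4.615, Harke 6.410, Galen 6.974.
Rounding to the nearest integer gives Brisco 5, Harke 6, Galen 7 — total 18, matching the house size, so no adjustment is needed.
Galen receives 7.

7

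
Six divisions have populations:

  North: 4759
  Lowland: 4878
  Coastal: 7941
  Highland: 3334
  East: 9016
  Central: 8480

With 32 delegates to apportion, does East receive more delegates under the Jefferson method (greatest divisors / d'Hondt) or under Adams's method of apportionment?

Jefferson: North 4, Lowland 4, Coastal 7, Highland 2, East 8, Central 7.
Adams: North 4, Lowland 4, Coastal 7, Highland 3, East 7, Central 7.
East gets 8 under Jefferson and 7 under Adams.

Jefferson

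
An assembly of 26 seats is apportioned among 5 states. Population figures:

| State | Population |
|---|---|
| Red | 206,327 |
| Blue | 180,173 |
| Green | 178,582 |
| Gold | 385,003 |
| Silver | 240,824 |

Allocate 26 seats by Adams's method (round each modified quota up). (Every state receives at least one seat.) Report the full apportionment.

Red: 5, Blue: 4, Green: 4, Gold: 8, Silver: 5

Standard divisor 1190909/26 ≈ 45804.192; standard quotas: Red 4.505, Blue 3.934, Green 3.899, Gold 8.405, Silver 5.258.
Rounding up gives 5, 4, 4, 9, 6 = 28 seats, so the divisor must be adjusted.
With modified divisor 49900: modified quotas Red 4.135, Blue 3.611, Green 3.579, Gold 7.715, Silver 4.826.
Rounding up: Red 5, Blue 4, Green 4, Gold 8, Silver 5 (total 26).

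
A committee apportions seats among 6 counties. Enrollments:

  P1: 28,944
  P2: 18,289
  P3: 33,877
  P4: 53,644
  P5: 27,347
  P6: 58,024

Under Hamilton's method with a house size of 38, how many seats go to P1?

5

Standard divisor: 220125 ÷ 38 ≈ 5792.763.
Standard quotas: P1 4.9966, P2 3.1572, P3 5.8482, P4 9.2605, P5 4.7209, P6 10.0166.
Lower quotas: P1 4, P2 3, P3 5, P4 9, P5 4, P6 10 (sum 35, leaving 3 seats).
Remainders in descending order: P1 0.9966, P3 0.8482, P5 0.7209, P4 0.2605, P2 0.1572, P6 0.0166.
The surplus seats go to P1, P3, P5.
P1 receives 5.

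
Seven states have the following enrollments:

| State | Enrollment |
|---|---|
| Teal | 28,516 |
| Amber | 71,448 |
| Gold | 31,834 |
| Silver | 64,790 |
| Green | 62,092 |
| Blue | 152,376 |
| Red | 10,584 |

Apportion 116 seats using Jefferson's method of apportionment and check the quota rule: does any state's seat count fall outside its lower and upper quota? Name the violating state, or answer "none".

Standard quotas: Teal 7.845, Amber 19.657, Gold 8.758, Silver 17.825, Green 17.083, Blue 41.921, Red 2.912.
Jefferson allocation: Teal 8, Amber 20, Gold 8, Silver 18, Green 17, Blue 43, Red 2.
Blue has quota 41.921 (lower 41, upper 42) but receives 43 — outside the quota interval.

Blue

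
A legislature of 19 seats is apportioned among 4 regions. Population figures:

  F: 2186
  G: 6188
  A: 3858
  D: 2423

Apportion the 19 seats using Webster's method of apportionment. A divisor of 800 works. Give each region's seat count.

F 3, G 8, A 5, D 3

With modified divisor 800: modified quotas F 2.732, G 7.735, A 4.822, D 3.029.
Rounding to the nearest integer: F 3, G 8, A 5, D 3 (total 19).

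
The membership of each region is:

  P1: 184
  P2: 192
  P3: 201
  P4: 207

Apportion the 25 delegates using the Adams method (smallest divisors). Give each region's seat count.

P1: 6, P2: 6, P3: 6, P4: 7

Standard divisor 784/25 ≈ 31.36; standard quotas: P1 5.867, P2 6.122, P3 6.409, P4 6.601.
Rounding up gives 6, 7, 7, 7 = 27 seats, so the divisor must be adjusted.
With modified divisor 34: modified quotas P1 5.412, P2 5.647, P3 5.912, P4 6.088.
Rounding up: P1 6, P2 6, P3 6, P4 7 (total 25).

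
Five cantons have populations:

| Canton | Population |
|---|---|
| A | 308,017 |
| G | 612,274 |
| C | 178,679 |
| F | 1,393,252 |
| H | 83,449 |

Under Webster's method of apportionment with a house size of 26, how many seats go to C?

Standard divisor 2575671/26 ≈ 99064.269; standard quotas: A 3.109, G 6.181, C 1.804, F 14.064, H 0.842.
Rounding to the nearest integer gives A 3, G 6, C 2, F 14, H 1 — total 26, matching the house size, so no adjustment is needed.
C receives 2.

2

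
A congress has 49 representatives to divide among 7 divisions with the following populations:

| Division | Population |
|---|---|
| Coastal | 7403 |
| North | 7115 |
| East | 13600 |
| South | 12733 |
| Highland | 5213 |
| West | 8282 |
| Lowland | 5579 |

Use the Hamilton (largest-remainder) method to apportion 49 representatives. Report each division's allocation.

Total 59925; standard divisor 59925/49 ≈ 1222.959.
Standard quotas: Coastal 6.0534, North 5.8179, East 11.1206, South 10.4116, Highland 4.2626, West 6.7721, Lowland 4.5619.
Lower quotas: Coastal 6, North 5, East 11, South 10, Highland 4, West 6, Lowland 4 (sum 46, leaving 3 seats).
Remainders in descending order: North 0.8179, West 0.7721, Lowland 0.5619, South 0.4116, Highland 0.2626, East 0.1206, Coastal 0.0534.
Largest remainders: North, West, Lowland receive the extra seats.

Coastal 6, North 6, East 11, South 10, Highland 4, West 7, Lowland 5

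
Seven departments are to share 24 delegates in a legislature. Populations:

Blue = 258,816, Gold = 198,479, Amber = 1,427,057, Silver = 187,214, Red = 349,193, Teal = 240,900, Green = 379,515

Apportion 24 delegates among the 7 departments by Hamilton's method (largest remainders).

Blue=2, Gold=2, Amber=11, Silver=1, Red=3, Teal=2, Green=3

The standard divisor is 3041174/24 ≈ 126715.583.
Standard quotas: Blue 2.0425, Gold 1.5663, Amber 11.2619, Silver 1.4774, Red 2.7557, Teal 1.9011, Green 2.9950.
Lower quotas: Blue 2, Gold 1, Amber 11, Silver 1, Red 2, Teal 1, Green 2 (sum 20, leaving 4 seats).
Remainders in descending order: Green 0.9950, Teal 0.9011, Red 0.7557, Gold 0.5663, Silver 0.4774, Amber 0.2619, Blue 0.0425.
Largest remainders: Green, Teal, Red, Gold receive the extra seats.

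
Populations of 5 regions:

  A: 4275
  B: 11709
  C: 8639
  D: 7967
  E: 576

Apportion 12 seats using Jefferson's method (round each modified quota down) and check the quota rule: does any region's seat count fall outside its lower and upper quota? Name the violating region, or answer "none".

none

Standard quotas: A 1.547, B 4.237, C 3.126, D 2.883, E 0.208.
Jefferson allocation: A 1, B 5, C 3, D 3, E 0.
Every allocation lies between the lower and upper quota.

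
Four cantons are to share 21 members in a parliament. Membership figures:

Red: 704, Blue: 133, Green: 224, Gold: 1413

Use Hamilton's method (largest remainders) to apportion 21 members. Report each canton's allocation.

Standard divisor: 2474 ÷ 21 ≈ 117.81.
Standard quotas: Red 5.976, Blue 1.129, Green 1.901, Gold 11.994.
Lower quotas: Red 5, Blue 1, Green 1, Gold 11 (sum 18, leaving 3 seats).
Remainders in descending order: Gold 0.994, Red 0.976, Green 0.901, Blue 0.129.
The surplus seats go to Gold, Red, Green.

Red 6, Blue 1, Green 2, Gold 12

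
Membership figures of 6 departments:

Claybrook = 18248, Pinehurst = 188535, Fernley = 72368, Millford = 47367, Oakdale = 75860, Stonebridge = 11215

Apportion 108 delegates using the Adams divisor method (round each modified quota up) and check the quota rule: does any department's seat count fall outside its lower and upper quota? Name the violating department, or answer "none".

Pinehurst

Standard quotas: Claybrook 4.765, Pinehurst 49.231, Fernley 18.897, Millford 12.369, Oakdale 19.809, Stonebridge 2.929.
Adams allocation: Claybrook 5, Pinehurst 48, Fernley 19, Millford 13, Oakdale 20, Stonebridge 3.
Pinehurst has quota 49.231 (lower 49, upper 50) but receives 48 — outside the quota interval.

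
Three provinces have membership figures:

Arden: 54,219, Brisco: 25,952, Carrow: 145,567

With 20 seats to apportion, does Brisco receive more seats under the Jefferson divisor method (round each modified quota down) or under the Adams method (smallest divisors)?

Jefferson: Arden 5, Brisco 2, Carrow 13.
Adams: Arden 5, Brisco 3, Carrow 12.
Brisco gets 2 under Jefferson and 3 under Adams.

Adams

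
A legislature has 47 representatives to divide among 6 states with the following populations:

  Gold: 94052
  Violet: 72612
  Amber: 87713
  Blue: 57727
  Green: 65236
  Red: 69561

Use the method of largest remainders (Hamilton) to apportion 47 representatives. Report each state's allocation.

Standard divisor: 446901 ÷ 47 ≈ 9508.532.
Standard quotas: Gold 9.8913, Violet 7.6365, Amber 9.2247, Blue 6.0711, Green 6.8608, Red 7.3156.
Lower quotas: Gold 9, Violet 7, Amber 9, Blue 6, Green 6, Red 7 (sum 44, leaving 3 seats).
Remainders in descending order: Gold 0.8913, Green 0.8608, Violet 0.6365, Red 0.3156, Amber 0.2247, Blue 0.0711.
Largest remainders: Gold, Green, Violet receive the extra seats.

Gold: 10, Violet: 8, Amber: 9, Blue: 6, Green: 7, Red: 7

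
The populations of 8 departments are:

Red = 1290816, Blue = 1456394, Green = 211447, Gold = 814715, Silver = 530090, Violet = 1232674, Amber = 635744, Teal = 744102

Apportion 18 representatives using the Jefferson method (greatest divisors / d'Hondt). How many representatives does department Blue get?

4

Standard divisor 6915982/18 ≈ 384221.222; standard quotas: Red 3.360, Blue 3.791, Green 0.550, Gold 2.120, Silver 1.380, Violet 3.208, Amber 1.655, Teal 1.937.
Rounding down gives 3, 3, 0, 2, 1, 3, 1, 1 = 14 seats, so the divisor must be adjusted.
With modified divisor 313000: modified quotas Red 4.124, Blue 4.653, Green 0.676, Gold 2.603, Silver 1.694, Violet 3.938, Amber 2.031, Teal 2.377.
Rounding down: Red 4, Blue 4, Green 0, Gold 2, Silver 1, Violet 3, Amber 2, Teal 2 (total 18).
Blue receives 4.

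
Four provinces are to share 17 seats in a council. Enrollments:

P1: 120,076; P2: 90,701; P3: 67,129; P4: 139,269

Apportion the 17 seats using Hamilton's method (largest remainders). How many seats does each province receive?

P1: 5; P2: 4; P3: 3; P4: 5

The standard divisor is 417175/17 ≈ 24539.706.
Standard quotas: P1 4.8931, P2 3.6961, P3 2.7355, P4 5.6753.
Lower quotas: P1 4, P2 3, P3 2, P4 5 (sum 14, leaving 3 seats).
Remainders in descending order: P1 0.8931, P3 0.7355, P2 0.6961, P4 0.6753.
The surplus seats go to P1, P3, P2.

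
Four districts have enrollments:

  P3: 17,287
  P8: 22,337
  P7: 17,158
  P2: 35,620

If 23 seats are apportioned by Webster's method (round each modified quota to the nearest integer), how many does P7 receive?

Standard divisor 92402/23 ≈ 4017.478; standard quotas: P3 4.303, P8 5.560, P7 4.271, P2 8.866.
Rounding to the nearest integer gives P3 4, P8 6, P7 4, P2 9 — total 23, matching the house size, so no adjustment is needed.
P7 receives 4.

4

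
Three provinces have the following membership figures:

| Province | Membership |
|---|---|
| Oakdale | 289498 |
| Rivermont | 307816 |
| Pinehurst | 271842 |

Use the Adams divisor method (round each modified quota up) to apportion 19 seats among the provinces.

Oakdale 6, Rivermont 7, Pinehurst 6

Standard divisor 869156/19 ≈ 45745.053; standard quotas: Oakdale 6.329, Rivermont 6.729, Pinehurst 5.943.
Rounding up gives 7, 7, 6 = 20 seats, so the divisor must be adjusted.
With modified divisor 49800: modified quotas Oakdale 5.813, Rivermont 6.181, Pinehurst 5.459.
Rounding up: Oakdale 6, Rivermont 7, Pinehurst 6 (total 19).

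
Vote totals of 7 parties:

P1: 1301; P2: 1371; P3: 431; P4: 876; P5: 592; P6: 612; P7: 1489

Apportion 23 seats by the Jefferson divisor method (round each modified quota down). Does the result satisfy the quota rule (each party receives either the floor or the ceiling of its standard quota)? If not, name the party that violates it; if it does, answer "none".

none

Standard quotas: P1 4.485, P2 4.726, P3 1.486, P4 3.020, P5 2.041, P6 2.110, P7 5.133.
Jefferson allocation: P1 5, P2 5, P3 1, P4 3, P5 2, P6 2, P7 5.
Every allocation lies between the lower and upper quota.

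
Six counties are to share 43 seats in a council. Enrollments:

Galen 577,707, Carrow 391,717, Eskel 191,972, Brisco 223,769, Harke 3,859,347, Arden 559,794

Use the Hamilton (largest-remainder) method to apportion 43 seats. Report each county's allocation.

Galen=4, Carrow=3, Eskel=1, Brisco=2, Harke=29, Arden=4

The standard divisor is 5804306/43 ≈ 134983.86.
Standard quotas: Galen 4.2798, Carrow 2.9020, Eskel 1.4222, Brisco 1.6577, Harke 28.5912, Arden 4.1471.
Lower quotas: Galen 4, Carrow 2, Eskel 1, Brisco 1, Harke 28, Arden 4 (sum 40, leaving 3 seats).
Remainders in descending order: Carrow 0.9020, Brisco 0.6577, Harke 0.5912, Eskel 0.4222, Galen 0.2798, Arden 0.1471.
The surplus seats go to Carrow, Brisco, Harke.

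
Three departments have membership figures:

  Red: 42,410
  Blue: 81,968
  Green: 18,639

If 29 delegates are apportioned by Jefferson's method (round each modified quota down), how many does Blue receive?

17

Standard divisor 143017/29 ≈ 4931.621; standard quotas: Red 8.600, Blue 16.621, Green 3.779.
Rounding down gives 8, 16, 3 = 27 seats, so the divisor must be adjusted.
With modified divisor 4700: modified quotas Red 9.023, Blue 17.440, Green 3.966.
Rounding down: Red 9, Blue 17, Green 3 (total 29).
Blue receives 17.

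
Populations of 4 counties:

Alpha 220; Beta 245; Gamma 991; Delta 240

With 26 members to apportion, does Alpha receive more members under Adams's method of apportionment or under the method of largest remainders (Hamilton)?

Adams: Alpha 4, Beta 4, Gamma 14, Delta 4.
Hamilton: Alpha 3, Beta 4, Gamma 15, Delta 4.
Alpha gets 4 under Adams and 3 under Hamilton.

Adams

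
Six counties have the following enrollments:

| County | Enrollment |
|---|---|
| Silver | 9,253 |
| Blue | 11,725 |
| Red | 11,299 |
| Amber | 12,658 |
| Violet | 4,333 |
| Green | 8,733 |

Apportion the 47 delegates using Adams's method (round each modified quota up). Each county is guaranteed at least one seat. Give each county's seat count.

Silver 8; Blue 9; Red 9; Amber 10; Violet 4; Green 7

Standard divisor 58001/47 ≈ 1234.064; standard quotas: Silver 7.498, Blue 9.501, Red 9.156, Amber 10.257, Violet 3.511, Green 7.077.
Rounding up gives 8, 10, 10, 11, 4, 8 = 51 seats, so the divisor must be adjusted.
With modified divisor 1310: modified quotas Silver 7.063, Blue 8.950, Red 8.625, Amber 9.663, Violet 3.308, Green 6.666.
Rounding up: Silver 8, Blue 9, Red 9, Amber 10, Violet 4, Green 7 (total 47).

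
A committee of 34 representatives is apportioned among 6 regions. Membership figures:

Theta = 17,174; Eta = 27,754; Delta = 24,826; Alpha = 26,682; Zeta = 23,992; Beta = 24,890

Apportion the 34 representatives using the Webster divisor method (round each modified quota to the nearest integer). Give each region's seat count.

Standard divisor 145318/34 ≈ 4274.059; standard quotas: Theta 4.018, Eta 6.494, Delta 5.809, Alpha 6.243, Zeta 5.613, Beta 5.824.
Rounding to the nearest integer gives Theta 4, Eta 6, Delta 6, Alpha 6, Zeta 6, Beta 6 — total 34, matching the house size, so no adjustment is needed.

Theta 4; Eta 6; Delta 6; Alpha 6; Zeta 6; Beta 6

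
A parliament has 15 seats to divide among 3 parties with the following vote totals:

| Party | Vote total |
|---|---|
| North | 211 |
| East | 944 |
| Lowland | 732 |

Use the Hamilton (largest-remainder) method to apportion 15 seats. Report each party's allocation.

North 2, East 7, Lowland 6

The standard divisor is 1887/15 ≈ 125.8.
Standard quotas: North 1.677, East 7.504, Lowland 5.819.
Lower quotas: North 1, East 7, Lowland 5 (sum 13, leaving 2 seats).
Remainders in descending order: Lowland 0.819, North 0.677, East 0.504.
Largest remainders: Lowland, North receive the extra seats.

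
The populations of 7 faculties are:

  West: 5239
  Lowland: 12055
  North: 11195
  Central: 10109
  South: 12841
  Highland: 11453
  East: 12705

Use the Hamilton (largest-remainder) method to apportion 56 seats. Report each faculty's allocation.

Standard divisor: 75597 ÷ 56 ≈ 1349.946.
Standard quotas: West 3.8809, Lowland 8.9300, North 8.2929, Central 7.4884, South 9.5122, Highland 8.4840, East 9.4115.
Lower quotas: West 3, Lowland 8, North 8, Central 7, South 9, Highland 8, East 9 (sum 52, leaving 4 seats).
Remainders in descending order: Lowland 0.9300, West 0.8809, South 0.5122, Central 0.4884, Highland 0.4840, East 0.4115, North 0.2929.
The surplus seats go to Lowland, West, South, Central.

West: 4, Lowland: 9, North: 8, Central: 8, South: 10, Highland: 8, East: 9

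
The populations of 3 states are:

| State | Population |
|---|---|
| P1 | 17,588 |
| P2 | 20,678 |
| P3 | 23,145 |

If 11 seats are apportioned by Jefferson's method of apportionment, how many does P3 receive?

Standard divisor 61411/11 ≈ 5582.818; standard quotas: P1 3.150, P2 3.704, P3 4.146.
Rounding down gives 3, 3, 4 = 10 seats, so the divisor must be adjusted.
With modified divisor 4900: modified quotas P1 3.589, P2 4.220, P3 4.723.
Rounding down: P1 3, P2 4, P3 4 (total 11).
P3 receives 4.

4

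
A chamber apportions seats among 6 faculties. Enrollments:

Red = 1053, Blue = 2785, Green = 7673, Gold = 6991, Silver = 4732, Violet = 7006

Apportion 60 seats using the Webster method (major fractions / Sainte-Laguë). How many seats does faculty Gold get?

14

Standard divisor 30240/60 ≈ 504; standard quotas: Red 2.089, Blue 5.526, Green 15.224, Gold 13.871, Silver 9.389, Violet 13.901.
Rounding to the nearest integer gives Red 2, Blue 6, Green 15, Gold 14, Silver 9, Violet 14 — total 60, matching the house size, so no adjustment is needed.
Gold receives 14.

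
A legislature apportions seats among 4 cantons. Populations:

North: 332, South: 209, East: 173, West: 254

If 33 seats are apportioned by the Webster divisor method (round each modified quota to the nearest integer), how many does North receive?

Standard divisor 968/33 ≈ 29.333; standard quotas: North 11.318, South 7.125, East 5.898, West 8.659.
Rounding to the nearest integer gives North 11, South 7, East 6, West 9 — total 33, matching the house size, so no adjustment is needed.
North receives 11.

11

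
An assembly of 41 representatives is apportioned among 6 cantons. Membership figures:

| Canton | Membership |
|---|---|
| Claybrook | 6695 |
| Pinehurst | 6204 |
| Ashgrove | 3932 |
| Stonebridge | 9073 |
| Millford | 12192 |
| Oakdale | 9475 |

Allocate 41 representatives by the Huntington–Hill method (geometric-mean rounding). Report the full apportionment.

Claybrook=6, Pinehurst=5, Ashgrove=3, Stonebridge=8, Millford=11, Oakdale=8

With divisor 1149: modified quotas Claybrook 5.827, Pinehurst 5.399, Ashgrove 3.422, Stonebridge 7.896, Millford 10.611, Oakdale 8.246.
Geometric-mean thresholds: Claybrook √(5·6)=5.477, Pinehurst √(5·6)=5.477, Ashgrove √(3·4)=3.464, Stonebridge √(7·8)=7.483, Millford √(10·11)=10.488, Oakdale √(8·9)=8.485.
Each quota rounded against its threshold gives Claybrook 6, Pinehurst 5, Ashgrove 3, Stonebridge 8, Millford 11, Oakdale 8 (total 41).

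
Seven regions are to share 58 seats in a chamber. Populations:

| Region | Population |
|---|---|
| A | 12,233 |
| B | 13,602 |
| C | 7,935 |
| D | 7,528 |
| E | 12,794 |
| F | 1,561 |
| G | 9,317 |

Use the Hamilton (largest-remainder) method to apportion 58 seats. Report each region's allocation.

Total 64970; standard divisor 64970/58 ≈ 1120.172.
Standard quotas: A 10.9206, B 12.1428, C 7.0837, D 6.7204, E 11.4215, F 1.3935, G 8.3175.
Lower quotas: A 10, B 12, C 7, D 6, E 11, F 1, G 8 (sum 55, leaving 3 seats).
Remainders in descending order: A 0.9206, D 0.7204, E 0.4215, F 0.3935, G 0.3175, B 0.1428, C 0.0837.
Largest remainders: A, D, E receive the extra seats.

A 11; B 12; C 7; D 7; E 12; F 1; G 8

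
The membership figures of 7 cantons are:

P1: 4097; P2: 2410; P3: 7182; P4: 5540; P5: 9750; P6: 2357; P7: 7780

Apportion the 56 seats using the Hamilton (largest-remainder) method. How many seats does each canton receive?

The standard divisor is 39116/56 ≈ 698.5.
Standard quotas: P1 5.8654, P2 3.4503, P3 10.2820, P4 7.9313, P5 13.9585, P6 3.3744, P7 11.1382.
Lower quotas: P1 5, P2 3, P3 10, P4 7, P5 13, P6 3, P7 11 (sum 52, leaving 4 seats).
Remainders in descending order: P5 0.9585, P4 0.9313, P1 0.8654, P2 0.4503, P6 0.3744, P3 0.2820, P7 0.1382.
Largest remainders: P5, P4, P1, P2 receive the extra seats.

P1 6; P2 4; P3 10; P4 8; P5 14; P6 3; P7 11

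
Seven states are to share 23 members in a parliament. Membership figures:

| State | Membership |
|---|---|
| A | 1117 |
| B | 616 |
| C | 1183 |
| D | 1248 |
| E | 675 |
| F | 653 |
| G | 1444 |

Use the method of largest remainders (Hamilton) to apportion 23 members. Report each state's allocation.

A: 4, B: 2, C: 4, D: 4, E: 2, F: 2, G: 5

The standard divisor is 6936/23 ≈ 301.565.
Standard quotas: A 3.704, B 2.043, C 3.923, D 4.138, E 2.238, F 2.165, G 4.788.
Lower quotas: A 3, B 2, C 3, D 4, E 2, F 2, G 4 (sum 20, leaving 3 seats).
Remainders in descending order: C 0.923, G 0.788, A 0.704, E 0.238, F 0.165, D 0.138, B 0.043.
Largest remainders: C, G, A receive the extra seats.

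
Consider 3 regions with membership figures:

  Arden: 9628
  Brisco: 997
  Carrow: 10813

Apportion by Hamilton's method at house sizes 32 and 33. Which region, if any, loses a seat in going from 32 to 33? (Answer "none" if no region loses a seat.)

At 32 seats: Arden 14, Brisco 2, Carrow 16.
At 33 seats: Arden 15, Brisco 1, Carrow 17.
Brisco drops from 2 to 1.

Brisco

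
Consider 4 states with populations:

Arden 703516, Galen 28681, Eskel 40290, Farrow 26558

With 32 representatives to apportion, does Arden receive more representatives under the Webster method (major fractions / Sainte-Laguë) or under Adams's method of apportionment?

Webster

Webster: Arden 28, Galen 1, Eskel 2, Farrow 1.
Adams: Arden 27, Galen 2, Eskel 2, Farrow 1.
Arden gets 28 under Webster and 27 under Adams.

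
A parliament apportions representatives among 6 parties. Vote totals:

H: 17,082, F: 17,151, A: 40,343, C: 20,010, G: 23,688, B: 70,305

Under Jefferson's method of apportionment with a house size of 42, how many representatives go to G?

Standard divisor 188579/42 ≈ 4489.976; standard quotas: H 3.804, F 3.820, A 8.985, C 4.457, G 5.276, B 15.658.
Rounding down gives 3, 3, 8, 4, 5, 15 = 38 seats, so the divisor must be adjusted.
With modified divisor 4200: modified quotas H 4.067, F 4.084, A 9.605, C 4.764, G 5.640, B 16.739.
Rounding down: H 4, F 4, A 9, C 4, G 5, B 16 (total 42).
G receives 5.

5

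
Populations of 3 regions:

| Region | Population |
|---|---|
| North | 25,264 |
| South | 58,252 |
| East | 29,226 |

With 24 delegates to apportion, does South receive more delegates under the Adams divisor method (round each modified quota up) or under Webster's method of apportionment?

Adams: North 6, South 12, East 6.
Webster: North 5, South 13, East 6.
South gets 12 under Adams and 13 under Webster.

Webster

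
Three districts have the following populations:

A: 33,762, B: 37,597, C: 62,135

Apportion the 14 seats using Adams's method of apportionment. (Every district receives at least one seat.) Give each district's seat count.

Standard divisor 133494/14 ≈ 9535.286; standard quotas: A 3.541, B 3.943, C 6.516.
Rounding up gives 4, 4, 7 = 15 seats, so the divisor must be adjusted.
With modified divisor 10800: modified quotas A 3.126, B 3.481, C 5.753.
Rounding up: A 4, B 4, C 6 (total 14).

A=4, B=4, C=6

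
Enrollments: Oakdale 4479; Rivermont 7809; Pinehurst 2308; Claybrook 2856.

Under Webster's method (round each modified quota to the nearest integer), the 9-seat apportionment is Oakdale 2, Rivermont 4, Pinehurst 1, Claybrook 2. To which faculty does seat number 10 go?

Oakdale

Priority for the next seat is population ÷ (current seats + 0.5).
Priorities: Oakdale 1791.600, Rivermont 1735.333, Pinehurst 1538.667, Claybrook 1142.400.
Highest priority: Oakdale.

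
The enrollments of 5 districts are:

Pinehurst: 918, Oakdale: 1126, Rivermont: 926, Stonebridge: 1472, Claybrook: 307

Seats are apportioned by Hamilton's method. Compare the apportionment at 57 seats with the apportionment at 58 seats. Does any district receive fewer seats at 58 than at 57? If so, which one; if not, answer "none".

At 57 seats: Pinehurst 11, Oakdale 13, Rivermont 11, Stonebridge 18, Claybrook 4.
At 58 seats: Pinehurst 11, Oakdale 14, Rivermont 11, Stonebridge 18, Claybrook 4.
No district's allocation decreased.

none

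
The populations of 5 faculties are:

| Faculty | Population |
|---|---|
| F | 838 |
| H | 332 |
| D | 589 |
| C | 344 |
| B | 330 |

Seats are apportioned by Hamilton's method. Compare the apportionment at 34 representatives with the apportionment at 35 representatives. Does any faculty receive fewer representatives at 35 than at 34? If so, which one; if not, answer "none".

At 34 seats: F 12, H 5, D 8, C 5, B 4.
At 35 seats: F 12, H 5, D 8, C 5, B 5.
No faculty's allocation decreased.

none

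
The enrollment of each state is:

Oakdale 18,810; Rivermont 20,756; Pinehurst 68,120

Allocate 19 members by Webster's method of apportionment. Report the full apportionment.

Standard divisor 107686/19 ≈ 5667.684; standard quotas: Oakdale 3.319, Rivermont 3.662, Pinehurst 12.019.
Rounding to the nearest integer gives Oakdale 3, Rivermont 4, Pinehurst 12 — total 19, matching the house size, so no adjustment is needed.

Oakdale=3, Rivermont=4, Pinehurst=12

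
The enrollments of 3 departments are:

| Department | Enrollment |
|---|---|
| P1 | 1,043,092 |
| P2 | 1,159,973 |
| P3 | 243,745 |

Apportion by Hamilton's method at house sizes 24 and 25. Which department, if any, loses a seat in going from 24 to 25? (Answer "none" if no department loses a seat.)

P3

At 24 seats: P1 10, P2 11, P3 3.
At 25 seats: P1 11, P2 12, P3 2.
P3 drops from 3 to 2.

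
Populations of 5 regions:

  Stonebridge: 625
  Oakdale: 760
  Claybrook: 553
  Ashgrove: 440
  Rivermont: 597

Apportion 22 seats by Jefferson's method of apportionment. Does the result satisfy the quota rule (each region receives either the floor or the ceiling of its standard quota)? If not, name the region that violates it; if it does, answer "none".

Standard quotas: Stonebridge 4.622, Oakdale 5.620, Claybrook 4.089, Ashgrove 3.254, Rivermont 4.415.
Jefferson allocation: Stonebridge 5, Oakdale 6, Claybrook 4, Ashgrove 3, Rivermont 4.
Every allocation lies between the lower and upper quota.

none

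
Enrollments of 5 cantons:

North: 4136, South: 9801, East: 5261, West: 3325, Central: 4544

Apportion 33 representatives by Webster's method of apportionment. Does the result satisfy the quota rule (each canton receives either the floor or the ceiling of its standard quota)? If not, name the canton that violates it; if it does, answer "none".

Standard quotas: North 5.043, South 11.949, East 6.414, West 4.054, Central 5.540.
Webster allocation: North 5, South 12, East 6, West 4, Central 6.
Every allocation lies between the lower and upper quota.

none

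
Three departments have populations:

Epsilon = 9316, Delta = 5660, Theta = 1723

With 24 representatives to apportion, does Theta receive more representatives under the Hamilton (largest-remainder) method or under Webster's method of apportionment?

Hamilton: Epsilon 13, Delta 8, Theta 3.
Webster: Epsilon 14, Delta 8, Theta 2.
Theta gets 3 under Hamilton and 2 under Webster.

Hamilton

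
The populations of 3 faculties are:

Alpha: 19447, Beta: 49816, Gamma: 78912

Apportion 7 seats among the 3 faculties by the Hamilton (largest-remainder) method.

Alpha=1; Beta=2; Gamma=4

Standard divisor: 148175 ÷ 7 ≈ 21167.857.
Standard quotas: Alpha 0.9187, Beta 2.3534, Gamma 3.7279.
Lower quotas: Alpha 0, Beta 2, Gamma 3 (sum 5, leaving 2 seats).
Remainders in descending order: Alpha 0.9187, Gamma 0.7279, Beta 0.3534.
The surplus seats go to Alpha, Gamma.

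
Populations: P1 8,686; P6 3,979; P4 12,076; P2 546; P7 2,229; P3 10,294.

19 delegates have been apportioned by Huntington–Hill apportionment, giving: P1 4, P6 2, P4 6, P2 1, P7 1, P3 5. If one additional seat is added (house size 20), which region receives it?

P1

Priority for the next seat is population ÷ (√(s·(s+1))).
Priorities: P1 1942.249, P6 1624.420, P4 1863.367, P2 386.080, P7 1576.141, P3 1879.419.
Highest priority: P1.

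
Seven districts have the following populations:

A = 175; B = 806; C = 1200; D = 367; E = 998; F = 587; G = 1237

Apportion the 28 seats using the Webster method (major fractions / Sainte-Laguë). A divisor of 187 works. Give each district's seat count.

A: 1, B: 4, C: 6, D: 2, E: 5, F: 3, G: 7

With modified divisor 187: modified quotas A 0.936, B 4.310, C 6.417, D 1.963, E 5.337, F 3.139, G 6.615.
Rounding to the nearest integer: A 1, B 4, C 6, D 2, E 5, F 3, G 7 (total 28).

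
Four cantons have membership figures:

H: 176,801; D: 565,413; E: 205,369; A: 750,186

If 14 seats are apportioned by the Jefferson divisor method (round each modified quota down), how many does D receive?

5

Standard divisor 1697769/14 ≈ 121269.214; standard quotas: H 1.458, D 4.662, E 1.693, A 6.186.
Rounding down gives 1, 4, 1, 6 = 12 seats, so the divisor must be adjusted.
With modified divisor 104900: modified quotas H 1.685, D 5.390, E 1.958, A 7.151.
Rounding down: H 1, D 5, E 1, A 7 (total 14).
D receives 5.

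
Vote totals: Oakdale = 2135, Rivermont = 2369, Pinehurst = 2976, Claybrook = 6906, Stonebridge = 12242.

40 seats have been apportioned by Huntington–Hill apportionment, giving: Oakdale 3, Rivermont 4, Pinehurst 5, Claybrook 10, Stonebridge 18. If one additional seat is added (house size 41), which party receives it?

Stonebridge

Priority for the next seat is population ÷ (√(s·(s+1))).
Priorities: Oakdale 616.321, Rivermont 529.725, Pinehurst 543.341, Claybrook 658.461, Stonebridge 661.972.
Highest priority: Stonebridge.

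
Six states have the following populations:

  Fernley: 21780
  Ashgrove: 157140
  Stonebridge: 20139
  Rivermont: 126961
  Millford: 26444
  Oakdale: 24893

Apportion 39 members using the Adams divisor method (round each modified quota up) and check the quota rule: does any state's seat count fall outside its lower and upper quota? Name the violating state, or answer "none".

Standard quotas: Fernley 2.251, Ashgrove 16.240, Stonebridge 2.081, Rivermont 13.121, Millford 2.733, Oakdale 2.573.
Adams allocation: Fernley 3, Ashgrove 15, Stonebridge 2, Rivermont 13, Millford 3, Oakdale 3.
Ashgrove has quota 16.240 (lower 16, upper 17) but receives 15 — outside the quota interval.

Ashgrove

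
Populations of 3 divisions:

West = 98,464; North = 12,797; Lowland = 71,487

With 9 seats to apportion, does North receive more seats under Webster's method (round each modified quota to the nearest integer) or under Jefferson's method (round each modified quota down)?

Webster

Webster: West 5, North 1, Lowland 3.
Jefferson: West 5, North 0, Lowland 4.
North gets 1 under Webster and 0 under Jefferson.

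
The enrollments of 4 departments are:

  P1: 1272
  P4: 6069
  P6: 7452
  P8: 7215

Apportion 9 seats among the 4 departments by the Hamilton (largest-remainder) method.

Standard divisor: 22008 ÷ 9 ≈ 2445.333.
Standard quotas: P1 0.5202, P4 2.4819, P6 3.0474, P8 2.9505.
Lower quotas: P1 0, P4 2, P6 3, P8 2 (sum 7, leaving 2 seats).
Remainders in descending order: P8 0.9505, P1 0.5202, P4 0.4819, P6 0.0474.
The surplus seats go to P8, P1.

P1=1; P4=2; P6=3; P8=3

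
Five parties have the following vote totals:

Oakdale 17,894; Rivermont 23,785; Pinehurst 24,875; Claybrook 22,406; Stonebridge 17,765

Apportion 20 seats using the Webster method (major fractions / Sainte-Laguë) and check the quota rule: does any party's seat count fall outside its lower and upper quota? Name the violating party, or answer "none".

none

Standard quotas: Oakdale 3.353, Rivermont 4.457, Pinehurst 4.662, Claybrook 4.199, Stonebridge 3.329.
Webster allocation: Oakdale 3, Rivermont 5, Pinehurst 5, Claybrook 4, Stonebridge 3.
Every allocation lies between the lower and upper quota.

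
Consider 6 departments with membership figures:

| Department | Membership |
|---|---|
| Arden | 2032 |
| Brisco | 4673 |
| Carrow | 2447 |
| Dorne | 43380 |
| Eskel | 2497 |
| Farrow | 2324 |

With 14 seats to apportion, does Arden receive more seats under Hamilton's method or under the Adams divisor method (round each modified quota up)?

Adams

Hamilton: Arden 0, Brisco 1, Carrow 1, Dorne 11, Eskel 1, Farrow 0.
Adams: Arden 1, Brisco 1, Carrow 1, Dorne 9, Eskel 1, Farrow 1.
Arden gets 0 under Hamilton and 1 under Adams.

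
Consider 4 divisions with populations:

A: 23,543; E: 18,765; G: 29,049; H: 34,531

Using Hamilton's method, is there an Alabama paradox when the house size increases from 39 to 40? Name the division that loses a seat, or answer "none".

none

At 39 seats: A 8, E 7, G 11, H 13.
At 40 seats: A 9, E 7, G 11, H 13.
No division's allocation decreased.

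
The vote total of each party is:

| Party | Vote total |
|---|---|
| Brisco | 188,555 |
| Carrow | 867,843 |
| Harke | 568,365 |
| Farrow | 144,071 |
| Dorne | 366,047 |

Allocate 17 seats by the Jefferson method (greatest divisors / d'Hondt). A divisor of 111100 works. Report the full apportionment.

Brisco: 1, Carrow: 7, Harke: 5, Farrow: 1, Dorne: 3

With modified divisor 111100: modified quotas Brisco 1.697, Carrow 7.811, Harke 5.116, Farrow 1.297, Dorne 3.295.
Rounding down: Brisco 1, Carrow 7, Harke 5, Farrow 1, Dorne 3 (total 17).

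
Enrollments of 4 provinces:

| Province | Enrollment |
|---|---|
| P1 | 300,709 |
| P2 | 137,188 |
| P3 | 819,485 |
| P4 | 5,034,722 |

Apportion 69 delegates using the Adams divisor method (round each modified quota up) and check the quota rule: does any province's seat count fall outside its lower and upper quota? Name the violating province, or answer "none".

Standard quotas: P1 3.298, P2 1.504, P3 8.987, P4 55.211.
Adams allocation: P1 4, P2 2, P3 9, P4 54.
P4 has quota 55.211 (lower 55, upper 56) but receives 54 — outside the quota interval.

P4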